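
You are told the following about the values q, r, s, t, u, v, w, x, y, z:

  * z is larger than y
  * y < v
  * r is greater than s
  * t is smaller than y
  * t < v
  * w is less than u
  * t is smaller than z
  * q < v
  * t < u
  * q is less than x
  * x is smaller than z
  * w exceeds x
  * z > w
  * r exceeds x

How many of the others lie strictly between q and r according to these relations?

1

Chaining upward from q reaches: x, v, w, u, z.
Chaining downward from r reaches: s, x.
Strictly between q and r are those in both lists: x — 1 element.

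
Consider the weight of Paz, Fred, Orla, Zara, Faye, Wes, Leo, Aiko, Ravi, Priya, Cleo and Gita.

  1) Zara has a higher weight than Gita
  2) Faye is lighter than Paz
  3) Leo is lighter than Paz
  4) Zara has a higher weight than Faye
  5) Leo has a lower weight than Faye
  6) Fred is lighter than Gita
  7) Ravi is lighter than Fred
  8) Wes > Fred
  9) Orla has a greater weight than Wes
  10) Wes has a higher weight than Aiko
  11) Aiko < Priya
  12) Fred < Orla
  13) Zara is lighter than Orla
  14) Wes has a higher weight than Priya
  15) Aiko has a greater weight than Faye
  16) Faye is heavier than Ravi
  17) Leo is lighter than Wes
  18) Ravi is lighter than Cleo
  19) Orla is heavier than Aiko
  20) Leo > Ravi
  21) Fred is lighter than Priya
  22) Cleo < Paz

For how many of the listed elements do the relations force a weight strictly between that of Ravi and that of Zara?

4

Chaining upward from Ravi reaches: Fred, Cleo, Leo, Gita, Faye, Aiko, Priya, Paz, Wes, Orla.
Chaining downward from Zara reaches: Fred, Leo, Gita, Faye.
Strictly between Ravi and Zara are those in both lists: Fred, Leo, Gita, Faye — 4 elements.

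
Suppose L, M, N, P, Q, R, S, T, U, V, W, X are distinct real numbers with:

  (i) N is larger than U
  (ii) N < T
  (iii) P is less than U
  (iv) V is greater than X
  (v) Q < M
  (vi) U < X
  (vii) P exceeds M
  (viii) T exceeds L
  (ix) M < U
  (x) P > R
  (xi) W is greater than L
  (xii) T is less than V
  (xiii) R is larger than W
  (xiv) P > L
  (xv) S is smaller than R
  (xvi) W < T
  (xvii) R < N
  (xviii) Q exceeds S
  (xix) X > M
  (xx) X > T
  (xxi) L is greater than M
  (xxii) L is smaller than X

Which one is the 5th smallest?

W

The consecutive relations fix a unique order: S < Q < M < L < W < R < P < U < N < T < X < V.
The 5th smallest is W.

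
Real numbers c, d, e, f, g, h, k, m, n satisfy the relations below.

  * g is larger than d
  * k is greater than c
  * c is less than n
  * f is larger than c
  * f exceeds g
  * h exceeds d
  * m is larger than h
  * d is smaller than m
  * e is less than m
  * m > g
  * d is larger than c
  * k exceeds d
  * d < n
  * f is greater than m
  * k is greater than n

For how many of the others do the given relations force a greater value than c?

The elements the relations force above c are d, g, h, m, f, n, k — no chain reaches any other.
That is 7.

7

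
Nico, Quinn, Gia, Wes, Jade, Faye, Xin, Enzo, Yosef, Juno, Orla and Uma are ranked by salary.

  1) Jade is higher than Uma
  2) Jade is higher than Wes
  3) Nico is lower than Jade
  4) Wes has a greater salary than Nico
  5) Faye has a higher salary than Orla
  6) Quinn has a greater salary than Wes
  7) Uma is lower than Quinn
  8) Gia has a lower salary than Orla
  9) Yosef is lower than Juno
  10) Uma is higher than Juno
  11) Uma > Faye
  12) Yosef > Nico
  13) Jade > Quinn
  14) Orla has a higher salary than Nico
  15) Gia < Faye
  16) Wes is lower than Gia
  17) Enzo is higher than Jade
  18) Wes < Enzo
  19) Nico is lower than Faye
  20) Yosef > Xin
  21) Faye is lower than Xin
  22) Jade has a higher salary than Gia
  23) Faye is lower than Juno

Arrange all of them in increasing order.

The consecutive links are each given: Nico < Wes; Wes < Gia; Gia < Orla; Orla < Faye; Faye < Xin; Xin < Yosef; Yosef < Juno; Juno < Uma; Uma < Quinn; Quinn < Jade; Jade < Enzo.

Nico < Wes < Gia < Orla < Faye < Xin < Yosef < Juno < Uma < Quinn < Jade < Enzo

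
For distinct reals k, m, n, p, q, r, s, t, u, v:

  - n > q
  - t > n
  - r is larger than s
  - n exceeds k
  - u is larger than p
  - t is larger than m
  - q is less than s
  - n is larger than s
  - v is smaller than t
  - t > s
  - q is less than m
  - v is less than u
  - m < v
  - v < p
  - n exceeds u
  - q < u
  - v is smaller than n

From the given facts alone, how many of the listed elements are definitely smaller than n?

The elements the relations force below n are q, s, k, m, v, p, u — no chain reaches any other.
That is 7.

7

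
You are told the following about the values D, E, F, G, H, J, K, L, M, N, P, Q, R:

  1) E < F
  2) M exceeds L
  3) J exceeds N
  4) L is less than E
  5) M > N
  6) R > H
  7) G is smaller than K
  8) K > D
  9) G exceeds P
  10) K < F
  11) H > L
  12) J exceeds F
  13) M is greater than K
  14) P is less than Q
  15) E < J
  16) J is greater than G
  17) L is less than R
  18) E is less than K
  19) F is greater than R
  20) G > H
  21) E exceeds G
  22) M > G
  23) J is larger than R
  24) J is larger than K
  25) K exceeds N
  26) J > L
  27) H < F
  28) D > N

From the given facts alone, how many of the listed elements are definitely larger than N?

The elements the relations force above N are D, K, F, J, M — no chain reaches any other.
That is 5.

5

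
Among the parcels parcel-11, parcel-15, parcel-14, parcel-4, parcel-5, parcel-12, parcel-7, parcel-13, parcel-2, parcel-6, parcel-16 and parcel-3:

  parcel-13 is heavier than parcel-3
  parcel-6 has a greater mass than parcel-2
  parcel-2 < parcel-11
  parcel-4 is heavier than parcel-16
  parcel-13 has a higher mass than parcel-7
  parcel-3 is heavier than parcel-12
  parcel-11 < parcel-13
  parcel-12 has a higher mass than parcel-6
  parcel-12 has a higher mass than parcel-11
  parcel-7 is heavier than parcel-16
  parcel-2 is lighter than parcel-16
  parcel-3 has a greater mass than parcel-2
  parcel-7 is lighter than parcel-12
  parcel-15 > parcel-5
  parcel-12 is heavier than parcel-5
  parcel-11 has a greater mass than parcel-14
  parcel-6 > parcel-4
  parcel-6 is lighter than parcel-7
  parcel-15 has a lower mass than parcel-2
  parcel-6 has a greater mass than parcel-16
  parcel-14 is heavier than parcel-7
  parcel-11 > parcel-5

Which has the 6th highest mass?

Piecing the relations together gives one ordering: parcel-5 < parcel-15 < parcel-2 < parcel-16 < parcel-4 < parcel-6 < parcel-7 < parcel-14 < parcel-11 < parcel-12 < parcel-3 < parcel-13.
The 6th largest is parcel-7.

parcel-7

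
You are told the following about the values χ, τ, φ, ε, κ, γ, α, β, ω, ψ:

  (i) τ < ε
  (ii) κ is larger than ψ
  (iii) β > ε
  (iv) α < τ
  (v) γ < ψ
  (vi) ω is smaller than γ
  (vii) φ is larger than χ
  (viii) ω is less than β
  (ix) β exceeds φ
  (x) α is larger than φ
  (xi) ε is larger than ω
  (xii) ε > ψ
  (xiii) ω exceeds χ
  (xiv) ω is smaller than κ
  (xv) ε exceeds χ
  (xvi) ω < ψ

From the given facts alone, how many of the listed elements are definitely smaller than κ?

The elements the relations force below κ are χ, ω, γ, ψ — no chain reaches any other.
That is 4.

4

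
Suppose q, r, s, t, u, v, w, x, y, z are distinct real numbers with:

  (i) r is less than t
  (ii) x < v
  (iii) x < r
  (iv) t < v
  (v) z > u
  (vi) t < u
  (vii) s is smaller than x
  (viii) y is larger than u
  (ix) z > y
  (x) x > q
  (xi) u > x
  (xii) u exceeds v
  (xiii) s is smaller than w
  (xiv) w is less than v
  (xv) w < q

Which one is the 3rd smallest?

Piecing the relations together gives one ordering: s < w < q < x < r < t < v < u < y < z.
The 3rd smallest is q.

q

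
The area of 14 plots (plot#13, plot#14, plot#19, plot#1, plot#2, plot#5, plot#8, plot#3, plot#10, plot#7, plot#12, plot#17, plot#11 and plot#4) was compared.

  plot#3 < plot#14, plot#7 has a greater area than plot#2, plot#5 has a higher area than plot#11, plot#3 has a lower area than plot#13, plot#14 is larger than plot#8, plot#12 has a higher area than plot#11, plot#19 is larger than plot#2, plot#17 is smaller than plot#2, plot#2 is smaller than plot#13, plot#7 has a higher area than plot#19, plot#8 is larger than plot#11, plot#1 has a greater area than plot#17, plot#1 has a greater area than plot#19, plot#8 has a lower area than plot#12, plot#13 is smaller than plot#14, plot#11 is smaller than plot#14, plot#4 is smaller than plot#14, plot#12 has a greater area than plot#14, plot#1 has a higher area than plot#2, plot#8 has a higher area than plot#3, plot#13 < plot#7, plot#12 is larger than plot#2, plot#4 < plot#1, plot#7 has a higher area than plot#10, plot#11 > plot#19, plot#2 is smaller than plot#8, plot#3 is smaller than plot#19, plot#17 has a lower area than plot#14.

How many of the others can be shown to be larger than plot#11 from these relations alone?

From plot#11 the given relations immediately reach plot#8, plot#14, plot#12, plot#5.
Nothing else is reachable above plot#11; 4 in all.

4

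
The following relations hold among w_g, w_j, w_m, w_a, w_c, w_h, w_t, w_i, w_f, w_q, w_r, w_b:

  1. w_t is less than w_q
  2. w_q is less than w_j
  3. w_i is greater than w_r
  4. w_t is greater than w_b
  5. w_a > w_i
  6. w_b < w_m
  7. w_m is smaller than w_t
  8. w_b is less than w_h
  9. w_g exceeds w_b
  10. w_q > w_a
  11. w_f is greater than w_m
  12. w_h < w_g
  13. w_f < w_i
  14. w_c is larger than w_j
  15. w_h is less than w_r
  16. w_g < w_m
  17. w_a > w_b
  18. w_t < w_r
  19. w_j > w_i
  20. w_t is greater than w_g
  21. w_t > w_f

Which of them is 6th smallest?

The consecutive relations fix a unique order: w_b < w_h < w_g < w_m < w_f < w_t < w_r < w_i < w_a < w_q < w_j < w_c.
The 6th smallest is w_t.

w_t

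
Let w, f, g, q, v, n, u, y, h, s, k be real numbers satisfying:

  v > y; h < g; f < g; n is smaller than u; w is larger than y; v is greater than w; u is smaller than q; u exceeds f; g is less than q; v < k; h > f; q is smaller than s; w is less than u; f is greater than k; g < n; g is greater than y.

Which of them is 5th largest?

Piecing the relations together gives one ordering: y < w < v < k < f < h < g < n < u < q < s.
The 5th largest is g.

g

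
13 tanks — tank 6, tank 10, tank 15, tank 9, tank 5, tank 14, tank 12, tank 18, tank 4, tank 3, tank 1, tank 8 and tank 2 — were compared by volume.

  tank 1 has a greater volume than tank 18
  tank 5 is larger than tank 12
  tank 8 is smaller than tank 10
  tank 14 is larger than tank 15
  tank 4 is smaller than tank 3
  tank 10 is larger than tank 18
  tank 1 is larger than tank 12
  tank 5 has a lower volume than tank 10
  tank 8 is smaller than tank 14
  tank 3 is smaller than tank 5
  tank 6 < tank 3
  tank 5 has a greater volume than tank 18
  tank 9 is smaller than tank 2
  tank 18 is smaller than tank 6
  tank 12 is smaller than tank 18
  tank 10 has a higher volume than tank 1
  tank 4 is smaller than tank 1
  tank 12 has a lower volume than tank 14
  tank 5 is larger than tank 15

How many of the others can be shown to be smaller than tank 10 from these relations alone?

From tank 10 the given relations immediately reach tank 8, tank 18, tank 1, tank 5.
From those, tank 12, tank 4, tank 3, tank 15 — 8 in total.
From those, tank 6 — 9 in total.
Nothing else is reachable below tank 10; 9 in all.

9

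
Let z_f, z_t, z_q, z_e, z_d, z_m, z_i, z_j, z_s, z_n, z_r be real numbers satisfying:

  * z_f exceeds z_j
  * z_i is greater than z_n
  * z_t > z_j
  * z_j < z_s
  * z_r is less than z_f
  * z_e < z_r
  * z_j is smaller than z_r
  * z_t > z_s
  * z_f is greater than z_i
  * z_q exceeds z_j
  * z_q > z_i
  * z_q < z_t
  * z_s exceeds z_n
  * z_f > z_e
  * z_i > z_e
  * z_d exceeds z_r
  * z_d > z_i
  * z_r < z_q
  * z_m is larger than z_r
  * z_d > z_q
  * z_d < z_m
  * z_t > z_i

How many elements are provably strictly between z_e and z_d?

3

The relations place z_e below z_d. An element lies strictly between them when it is forced above z_e and also forced below z_d.
Above z_e: {z_r, z_i, z_q, z_m, z_f, z_t}. Below z_d: {z_j, z_n, z_r, z_i, z_q}.
Intersection: {z_r, z_i, z_q} — 3.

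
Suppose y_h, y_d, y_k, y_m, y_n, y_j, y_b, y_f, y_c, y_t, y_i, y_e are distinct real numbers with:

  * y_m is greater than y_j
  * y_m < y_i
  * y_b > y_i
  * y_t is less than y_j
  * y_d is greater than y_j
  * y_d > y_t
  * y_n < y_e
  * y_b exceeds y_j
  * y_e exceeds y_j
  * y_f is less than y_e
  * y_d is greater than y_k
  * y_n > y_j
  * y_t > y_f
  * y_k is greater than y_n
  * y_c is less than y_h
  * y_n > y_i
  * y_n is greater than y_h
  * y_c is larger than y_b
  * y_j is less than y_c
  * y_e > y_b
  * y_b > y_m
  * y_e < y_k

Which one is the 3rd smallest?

y_j

Piecing the relations together gives one ordering: y_f < y_t < y_j < y_m < y_i < y_b < y_c < y_h < y_n < y_e < y_k < y_d.
Counting 3 from the smallest end gives y_j.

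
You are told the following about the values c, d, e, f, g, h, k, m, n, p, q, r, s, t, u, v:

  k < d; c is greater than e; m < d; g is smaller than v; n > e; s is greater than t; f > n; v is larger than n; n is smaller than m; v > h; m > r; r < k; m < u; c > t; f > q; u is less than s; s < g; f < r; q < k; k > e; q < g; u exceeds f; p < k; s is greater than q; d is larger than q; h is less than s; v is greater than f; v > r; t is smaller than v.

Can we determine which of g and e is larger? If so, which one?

e < n < f < r < m < u < s < g, by transitivity through n, f, r, m, u, s.
So g is larger.

g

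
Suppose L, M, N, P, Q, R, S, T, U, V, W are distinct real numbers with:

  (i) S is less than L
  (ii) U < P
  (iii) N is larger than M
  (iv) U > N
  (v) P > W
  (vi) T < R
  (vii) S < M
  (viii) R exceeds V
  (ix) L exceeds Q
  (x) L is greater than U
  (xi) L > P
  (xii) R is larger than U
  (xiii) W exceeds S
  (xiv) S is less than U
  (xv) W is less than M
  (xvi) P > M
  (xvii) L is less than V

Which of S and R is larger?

R

Link the given pairs in sequence: S < W; W < M; M < N; N < U; U < P; P < L; L < V; V < R.
Chaining these gives S < W < M < N < U < P < L < V < R.
So S < R; R is the larger of the two.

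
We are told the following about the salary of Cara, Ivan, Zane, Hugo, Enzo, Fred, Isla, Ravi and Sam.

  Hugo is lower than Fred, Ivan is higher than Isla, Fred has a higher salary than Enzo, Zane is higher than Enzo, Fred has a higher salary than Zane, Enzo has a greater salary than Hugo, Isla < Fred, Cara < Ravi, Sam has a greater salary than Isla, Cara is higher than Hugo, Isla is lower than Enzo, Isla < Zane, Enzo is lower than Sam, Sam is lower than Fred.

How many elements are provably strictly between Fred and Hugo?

3

The relations place Hugo below Fred. An element lies strictly between them when it is forced above Hugo and also forced below Fred.
Above Hugo: {Cara, Enzo, Ravi, Zane, Sam}. Below Fred: {Isla, Enzo, Zane, Sam}.
Intersection: {Enzo, Zane, Sam} — 3.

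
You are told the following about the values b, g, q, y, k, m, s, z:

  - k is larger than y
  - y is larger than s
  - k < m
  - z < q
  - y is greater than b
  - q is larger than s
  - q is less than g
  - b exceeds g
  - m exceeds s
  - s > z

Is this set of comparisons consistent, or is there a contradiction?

consistent

The single ordering z < s < q < g < b < y < k < m satisfies every listed relation, so no contradiction arises.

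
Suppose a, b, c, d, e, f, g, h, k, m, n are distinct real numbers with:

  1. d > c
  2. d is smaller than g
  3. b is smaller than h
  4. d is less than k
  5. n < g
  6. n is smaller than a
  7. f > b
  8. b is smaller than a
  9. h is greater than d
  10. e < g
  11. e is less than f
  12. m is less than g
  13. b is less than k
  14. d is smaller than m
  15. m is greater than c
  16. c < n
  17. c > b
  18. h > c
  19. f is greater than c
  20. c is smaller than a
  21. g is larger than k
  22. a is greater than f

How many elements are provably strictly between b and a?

Chaining upward from b reaches: c, n, d, m, f, k, g, h.
Chaining downward from a reaches: c, n, e, f.
Strictly between b and a are those in both lists: c, n, f — 3 elements.

3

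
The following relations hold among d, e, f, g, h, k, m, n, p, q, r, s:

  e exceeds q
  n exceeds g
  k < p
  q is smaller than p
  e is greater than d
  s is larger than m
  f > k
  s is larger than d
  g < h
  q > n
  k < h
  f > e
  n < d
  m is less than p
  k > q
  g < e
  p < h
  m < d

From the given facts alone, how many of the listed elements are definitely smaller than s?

From s the given relations immediately reach m, d.
From those, n — 3 in total.
From those, g — 4 in total.
No other element is forced below s by the given relations, so the count is 4.

4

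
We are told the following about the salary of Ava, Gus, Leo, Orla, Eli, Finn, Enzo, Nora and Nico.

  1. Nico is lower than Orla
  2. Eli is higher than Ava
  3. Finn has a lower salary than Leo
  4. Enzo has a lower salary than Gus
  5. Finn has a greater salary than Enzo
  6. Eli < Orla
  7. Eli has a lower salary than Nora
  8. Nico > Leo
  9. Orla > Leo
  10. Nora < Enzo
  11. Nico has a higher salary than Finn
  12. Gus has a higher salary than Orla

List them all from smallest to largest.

Ava < Eli < Nora < Enzo < Finn < Leo < Nico < Orla < Gus

Each adjacent pair is fixed by a given relation: Ava < Eli; Eli < Nora; Nora < Enzo; Enzo < Finn; Finn < Leo; Leo < Nico; Nico < Orla; Orla < Gus. Chaining them end to end gives the full order.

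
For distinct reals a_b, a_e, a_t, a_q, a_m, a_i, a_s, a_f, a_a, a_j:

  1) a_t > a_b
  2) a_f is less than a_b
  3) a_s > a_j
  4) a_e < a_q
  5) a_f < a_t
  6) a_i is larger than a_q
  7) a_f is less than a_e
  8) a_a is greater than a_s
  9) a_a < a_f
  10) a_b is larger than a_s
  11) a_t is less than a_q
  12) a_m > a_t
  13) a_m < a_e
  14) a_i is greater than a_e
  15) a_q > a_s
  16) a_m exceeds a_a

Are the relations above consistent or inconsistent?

consistent

Every relation is compatible with a_j < a_s < a_a < a_f < a_b < a_t < a_m < a_e < a_q < a_i; the set is consistent.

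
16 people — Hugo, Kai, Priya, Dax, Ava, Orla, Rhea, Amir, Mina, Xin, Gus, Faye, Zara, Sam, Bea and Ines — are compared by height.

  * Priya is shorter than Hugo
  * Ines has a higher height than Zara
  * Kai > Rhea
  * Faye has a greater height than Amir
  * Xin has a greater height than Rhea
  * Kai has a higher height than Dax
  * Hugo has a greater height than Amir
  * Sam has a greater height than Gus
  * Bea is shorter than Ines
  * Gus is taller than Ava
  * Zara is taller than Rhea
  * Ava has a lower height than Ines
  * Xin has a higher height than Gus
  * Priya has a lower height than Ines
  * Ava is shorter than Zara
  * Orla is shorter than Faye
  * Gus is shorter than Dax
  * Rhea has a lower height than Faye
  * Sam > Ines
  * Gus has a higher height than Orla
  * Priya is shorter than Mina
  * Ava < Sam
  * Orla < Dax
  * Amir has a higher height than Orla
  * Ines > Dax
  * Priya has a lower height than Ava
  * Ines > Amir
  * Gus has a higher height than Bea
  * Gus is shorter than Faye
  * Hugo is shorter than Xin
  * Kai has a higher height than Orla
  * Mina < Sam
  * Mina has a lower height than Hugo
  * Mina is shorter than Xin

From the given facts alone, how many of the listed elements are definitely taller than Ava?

8

Directly above Ava: Gus, Zara, Ines, Sam.
One step further: Faye, Dax, Xin (7 so far).
One step further: Kai (8 so far).
Nothing else is reachable above Ava; 8 in all.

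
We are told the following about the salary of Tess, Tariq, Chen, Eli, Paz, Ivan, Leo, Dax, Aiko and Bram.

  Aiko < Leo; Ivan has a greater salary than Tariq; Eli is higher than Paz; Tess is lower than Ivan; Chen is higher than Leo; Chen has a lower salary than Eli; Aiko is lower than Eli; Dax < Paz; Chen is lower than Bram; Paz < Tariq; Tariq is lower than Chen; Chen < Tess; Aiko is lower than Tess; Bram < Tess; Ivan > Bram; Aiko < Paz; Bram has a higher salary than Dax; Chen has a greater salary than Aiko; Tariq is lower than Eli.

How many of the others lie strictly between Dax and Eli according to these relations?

3

Chaining upward from Dax reaches: Paz, Tariq, Chen, Bram, Tess, Ivan.
Chaining downward from Eli reaches: Aiko, Leo, Paz, Tariq, Chen.
Strictly between Dax and Eli are those in both lists: Paz, Tariq, Chen — 3 elements.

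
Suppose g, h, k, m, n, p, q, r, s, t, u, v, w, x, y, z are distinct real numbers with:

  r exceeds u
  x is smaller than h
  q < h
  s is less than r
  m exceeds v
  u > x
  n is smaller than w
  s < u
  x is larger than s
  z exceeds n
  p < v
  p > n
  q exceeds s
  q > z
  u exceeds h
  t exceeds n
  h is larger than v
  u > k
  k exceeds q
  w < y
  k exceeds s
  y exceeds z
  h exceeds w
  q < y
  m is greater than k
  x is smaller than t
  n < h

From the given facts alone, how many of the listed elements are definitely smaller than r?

11

Directly below r: s, u.
One step further: x, k, h (5 so far).
One step further: n, w, v, q (9 so far).
One step further: z, p (11 so far).
No other element is forced below r by the given relations, so the count is 11.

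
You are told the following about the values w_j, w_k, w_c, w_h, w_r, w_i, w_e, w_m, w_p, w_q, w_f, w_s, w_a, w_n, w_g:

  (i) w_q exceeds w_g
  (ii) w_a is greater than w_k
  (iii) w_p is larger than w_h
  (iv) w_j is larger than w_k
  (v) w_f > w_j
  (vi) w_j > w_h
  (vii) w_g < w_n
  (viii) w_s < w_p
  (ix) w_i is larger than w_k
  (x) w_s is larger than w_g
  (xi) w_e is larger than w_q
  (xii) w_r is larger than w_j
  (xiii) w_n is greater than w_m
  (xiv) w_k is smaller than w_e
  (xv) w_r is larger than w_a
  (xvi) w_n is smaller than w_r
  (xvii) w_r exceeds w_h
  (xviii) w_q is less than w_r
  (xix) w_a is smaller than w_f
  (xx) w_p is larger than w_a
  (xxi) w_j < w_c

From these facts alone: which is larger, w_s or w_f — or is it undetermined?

Following every chain through w_s: above w_s we get w_p; below w_s we get w_g.
w_f is not reached, and no chain runs the other way from w_f to w_s.
So the given relations leave the order of w_s and w_f undetermined.

undetermined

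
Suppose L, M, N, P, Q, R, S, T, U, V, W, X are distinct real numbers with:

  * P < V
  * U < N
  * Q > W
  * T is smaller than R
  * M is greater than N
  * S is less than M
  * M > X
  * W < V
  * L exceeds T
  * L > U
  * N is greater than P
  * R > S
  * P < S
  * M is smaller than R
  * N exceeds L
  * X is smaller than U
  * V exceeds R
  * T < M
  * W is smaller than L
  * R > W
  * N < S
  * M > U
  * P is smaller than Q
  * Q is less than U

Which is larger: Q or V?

Link the given pairs in sequence: Q < U; U < L; L < N; N < S; S < M; M < R; R < V.
Together: Q < U < L < N < S < M < R < V.
So Q < V; V is the larger of the two.

V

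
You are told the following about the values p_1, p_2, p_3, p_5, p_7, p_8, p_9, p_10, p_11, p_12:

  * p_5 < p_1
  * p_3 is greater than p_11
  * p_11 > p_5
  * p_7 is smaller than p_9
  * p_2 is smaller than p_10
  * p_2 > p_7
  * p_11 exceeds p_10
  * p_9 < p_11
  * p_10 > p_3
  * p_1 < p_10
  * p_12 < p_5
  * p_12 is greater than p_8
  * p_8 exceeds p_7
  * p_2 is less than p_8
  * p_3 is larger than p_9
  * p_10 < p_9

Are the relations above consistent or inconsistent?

inconsistent

Chaining the given relations yields p_10 < p_9 < p_11 < p_3, so p_10 < p_3. But one relation states p_3 < p_10. These cannot both hold.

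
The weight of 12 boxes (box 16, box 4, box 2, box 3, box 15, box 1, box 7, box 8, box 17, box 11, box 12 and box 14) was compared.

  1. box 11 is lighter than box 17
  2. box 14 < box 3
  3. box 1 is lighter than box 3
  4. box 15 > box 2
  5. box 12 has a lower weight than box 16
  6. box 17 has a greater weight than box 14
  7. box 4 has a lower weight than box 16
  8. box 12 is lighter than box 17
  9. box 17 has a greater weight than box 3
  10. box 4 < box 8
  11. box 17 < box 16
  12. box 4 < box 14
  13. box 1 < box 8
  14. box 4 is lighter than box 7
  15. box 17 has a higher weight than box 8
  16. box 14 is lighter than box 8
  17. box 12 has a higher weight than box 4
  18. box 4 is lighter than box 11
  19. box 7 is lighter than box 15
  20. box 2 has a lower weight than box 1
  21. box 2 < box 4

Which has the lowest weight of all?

box 4 is not least since box 2 < box 4; box 11 is not least since box 4 < box 11; box 14 is not least since box 4 < box 14; box 12 is not least since box 4 < box 12; box 1 is not least since box 2 < box 1; box 3 is not least since box 1 < box 3; box 8 is not least since box 14 < box 8; box 17 is not least since box 11 < box 17; box 16 is not least since box 12 < box 16; box 7 is not least since box 4 < box 7; box 15 is not least since box 2 < box 15.
Only box 2 has nothing below it, so box 2 is the lowest weight.

box 2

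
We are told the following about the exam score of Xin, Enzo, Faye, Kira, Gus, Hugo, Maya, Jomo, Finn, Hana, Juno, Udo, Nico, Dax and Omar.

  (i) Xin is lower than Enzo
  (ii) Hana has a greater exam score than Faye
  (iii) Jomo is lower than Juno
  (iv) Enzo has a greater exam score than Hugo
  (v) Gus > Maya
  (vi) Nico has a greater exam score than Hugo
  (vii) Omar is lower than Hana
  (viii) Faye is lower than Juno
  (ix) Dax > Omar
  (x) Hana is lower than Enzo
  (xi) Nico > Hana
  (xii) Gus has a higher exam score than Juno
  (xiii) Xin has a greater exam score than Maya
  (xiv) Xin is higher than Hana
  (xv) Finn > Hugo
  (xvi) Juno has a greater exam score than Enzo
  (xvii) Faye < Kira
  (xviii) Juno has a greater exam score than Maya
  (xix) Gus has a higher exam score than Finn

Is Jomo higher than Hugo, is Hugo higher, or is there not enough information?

Following every chain through Hugo: above Hugo we get Finn, Enzo, Nico, Juno, Gus.
Jomo is not reached, and no chain runs the other way from Jomo to Hugo.
So the given relations leave the order of Hugo and Jomo undetermined.

undetermined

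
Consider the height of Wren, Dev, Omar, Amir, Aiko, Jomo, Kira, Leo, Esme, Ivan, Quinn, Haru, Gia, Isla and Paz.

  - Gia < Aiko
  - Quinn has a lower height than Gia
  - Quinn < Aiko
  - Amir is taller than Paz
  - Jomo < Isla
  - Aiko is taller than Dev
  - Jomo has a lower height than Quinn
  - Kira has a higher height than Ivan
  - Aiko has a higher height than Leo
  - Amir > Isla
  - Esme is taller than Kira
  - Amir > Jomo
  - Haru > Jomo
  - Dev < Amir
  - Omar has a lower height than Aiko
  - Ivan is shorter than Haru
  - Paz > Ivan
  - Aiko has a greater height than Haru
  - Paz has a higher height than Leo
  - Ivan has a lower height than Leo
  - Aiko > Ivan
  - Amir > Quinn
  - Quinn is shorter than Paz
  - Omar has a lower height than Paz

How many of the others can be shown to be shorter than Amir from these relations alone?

8

From Amir the given relations immediately reach Jomo, Isla, Quinn, Dev, Paz.
From those, Omar, Ivan, Leo — 8 in total.
Nothing else is reachable below Amir; 8 in all.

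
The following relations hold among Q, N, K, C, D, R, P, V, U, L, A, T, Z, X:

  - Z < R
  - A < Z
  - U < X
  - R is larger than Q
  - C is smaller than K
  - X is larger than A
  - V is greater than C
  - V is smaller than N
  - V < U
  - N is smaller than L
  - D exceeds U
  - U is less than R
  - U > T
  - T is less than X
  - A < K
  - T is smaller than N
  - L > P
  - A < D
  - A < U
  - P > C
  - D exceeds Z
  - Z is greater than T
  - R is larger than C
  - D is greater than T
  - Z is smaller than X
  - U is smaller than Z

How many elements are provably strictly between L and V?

The relations place V below L. An element lies strictly between them when it is forced above V and also forced below L.
Above V: {U, Z, X, N, D, R}. Below L: {C, T, P, N}.
Intersection: {N} — 1.

1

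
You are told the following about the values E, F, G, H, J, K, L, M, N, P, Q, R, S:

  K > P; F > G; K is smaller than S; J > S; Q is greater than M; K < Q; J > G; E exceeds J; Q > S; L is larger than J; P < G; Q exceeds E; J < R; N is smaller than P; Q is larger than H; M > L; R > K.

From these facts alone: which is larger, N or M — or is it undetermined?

N < P and P < K give N < K.
With K < S: N < P < K < S.
Then S < J extends the chain to J.
With J < L: N < P < K < S < J < L.
With L < M: N < P < K < S < J < L < M.
So M is larger.

M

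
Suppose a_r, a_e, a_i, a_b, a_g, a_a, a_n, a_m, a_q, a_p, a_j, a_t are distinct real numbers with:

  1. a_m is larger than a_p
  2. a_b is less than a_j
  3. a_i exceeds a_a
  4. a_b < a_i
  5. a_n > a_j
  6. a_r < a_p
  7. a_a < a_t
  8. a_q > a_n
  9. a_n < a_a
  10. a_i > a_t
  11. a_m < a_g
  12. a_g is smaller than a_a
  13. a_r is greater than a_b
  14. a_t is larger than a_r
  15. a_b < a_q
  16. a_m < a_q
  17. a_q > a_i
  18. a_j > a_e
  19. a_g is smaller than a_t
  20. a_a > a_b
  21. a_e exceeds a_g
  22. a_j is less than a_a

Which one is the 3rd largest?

Piecing the relations together gives one ordering: a_b < a_r < a_p < a_m < a_g < a_e < a_j < a_n < a_a < a_t < a_i < a_q.
Counting 3 from the largest end gives a_t.

a_t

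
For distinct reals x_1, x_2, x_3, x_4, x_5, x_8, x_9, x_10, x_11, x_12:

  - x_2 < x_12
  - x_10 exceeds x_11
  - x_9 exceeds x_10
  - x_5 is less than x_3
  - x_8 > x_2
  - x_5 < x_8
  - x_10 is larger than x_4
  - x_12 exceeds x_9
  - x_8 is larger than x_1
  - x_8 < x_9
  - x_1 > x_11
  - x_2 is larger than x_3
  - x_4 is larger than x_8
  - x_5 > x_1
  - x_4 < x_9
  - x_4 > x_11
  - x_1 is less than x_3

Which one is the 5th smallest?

Piecing the relations together gives one ordering: x_11 < x_1 < x_5 < x_3 < x_2 < x_8 < x_4 < x_10 < x_9 < x_12.
Counting 5 from the smallest end gives x_2.

x_2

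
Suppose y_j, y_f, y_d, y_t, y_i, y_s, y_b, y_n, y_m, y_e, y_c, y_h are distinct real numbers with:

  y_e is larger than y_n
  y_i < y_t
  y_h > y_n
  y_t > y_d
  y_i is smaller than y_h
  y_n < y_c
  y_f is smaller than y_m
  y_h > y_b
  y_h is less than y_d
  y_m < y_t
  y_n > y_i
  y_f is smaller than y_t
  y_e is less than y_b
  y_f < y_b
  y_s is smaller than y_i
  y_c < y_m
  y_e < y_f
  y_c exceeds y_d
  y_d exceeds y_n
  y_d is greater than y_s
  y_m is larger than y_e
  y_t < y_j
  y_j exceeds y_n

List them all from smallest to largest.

Each adjacent pair is fixed by a given relation: y_s < y_i; y_i < y_n; y_n < y_e; y_e < y_f; y_f < y_b; y_b < y_h; y_h < y_d; y_d < y_c; y_c < y_m; y_m < y_t; y_t < y_j. Chaining them end to end gives the full order.

y_s < y_i < y_n < y_e < y_f < y_b < y_h < y_d < y_c < y_m < y_t < y_j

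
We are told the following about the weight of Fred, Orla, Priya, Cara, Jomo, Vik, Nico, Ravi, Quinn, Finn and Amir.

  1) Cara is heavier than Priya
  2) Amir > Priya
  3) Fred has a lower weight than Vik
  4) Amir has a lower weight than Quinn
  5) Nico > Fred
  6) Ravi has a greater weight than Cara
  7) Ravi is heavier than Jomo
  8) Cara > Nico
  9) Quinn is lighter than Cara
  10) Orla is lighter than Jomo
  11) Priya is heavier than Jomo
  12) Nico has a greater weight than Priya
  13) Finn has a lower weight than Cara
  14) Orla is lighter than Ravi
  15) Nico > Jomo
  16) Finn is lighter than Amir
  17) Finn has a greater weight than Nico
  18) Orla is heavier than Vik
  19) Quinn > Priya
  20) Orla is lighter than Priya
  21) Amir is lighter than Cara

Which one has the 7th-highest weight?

Priya

The consecutive relations fix a unique order: Fred < Vik < Orla < Jomo < Priya < Nico < Finn < Amir < Quinn < Cara < Ravi.
The 7th largest is Priya.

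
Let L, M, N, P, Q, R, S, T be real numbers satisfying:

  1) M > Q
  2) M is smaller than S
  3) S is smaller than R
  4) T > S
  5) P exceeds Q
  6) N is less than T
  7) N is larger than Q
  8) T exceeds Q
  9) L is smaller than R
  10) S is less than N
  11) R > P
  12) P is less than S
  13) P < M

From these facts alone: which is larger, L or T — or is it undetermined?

undetermined

Following every chain through L: above L we get R.
T is not reached, and no chain runs the other way from T to L.
So the given relations leave the order of L and T undetermined.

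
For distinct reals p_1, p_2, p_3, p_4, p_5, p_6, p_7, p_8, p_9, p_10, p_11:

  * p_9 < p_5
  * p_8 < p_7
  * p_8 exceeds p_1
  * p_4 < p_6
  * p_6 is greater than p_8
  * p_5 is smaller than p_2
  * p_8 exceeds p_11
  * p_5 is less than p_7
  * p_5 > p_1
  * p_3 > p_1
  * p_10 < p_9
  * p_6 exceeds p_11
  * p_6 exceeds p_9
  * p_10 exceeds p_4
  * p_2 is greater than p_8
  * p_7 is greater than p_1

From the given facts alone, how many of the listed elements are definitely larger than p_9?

From p_9 the given relations immediately reach p_5, p_6.
From those, p_7, p_2 — 4 in total.
No other element is forced above p_9 by the given relations, so the count is 4.

4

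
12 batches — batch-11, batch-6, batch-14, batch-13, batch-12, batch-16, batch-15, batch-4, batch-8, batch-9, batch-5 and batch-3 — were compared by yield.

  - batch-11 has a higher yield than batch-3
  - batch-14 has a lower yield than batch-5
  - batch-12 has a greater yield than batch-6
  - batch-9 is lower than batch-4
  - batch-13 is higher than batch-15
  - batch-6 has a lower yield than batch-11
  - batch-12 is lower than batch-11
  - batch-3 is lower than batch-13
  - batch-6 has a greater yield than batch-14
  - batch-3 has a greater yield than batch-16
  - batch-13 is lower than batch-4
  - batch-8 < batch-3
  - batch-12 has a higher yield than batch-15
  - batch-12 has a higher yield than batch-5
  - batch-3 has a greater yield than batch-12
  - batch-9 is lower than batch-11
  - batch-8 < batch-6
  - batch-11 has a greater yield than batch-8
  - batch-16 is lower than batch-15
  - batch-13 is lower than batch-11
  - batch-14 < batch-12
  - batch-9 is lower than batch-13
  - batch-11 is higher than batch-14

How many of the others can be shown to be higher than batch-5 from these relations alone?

From batch-5 the given relations immediately reach batch-12.
From those, batch-3, batch-11 — 3 in total.
From those, batch-13 — 4 in total.
From those, batch-4 — 5 in total.
Nothing else is reachable above batch-5; 5 in all.

5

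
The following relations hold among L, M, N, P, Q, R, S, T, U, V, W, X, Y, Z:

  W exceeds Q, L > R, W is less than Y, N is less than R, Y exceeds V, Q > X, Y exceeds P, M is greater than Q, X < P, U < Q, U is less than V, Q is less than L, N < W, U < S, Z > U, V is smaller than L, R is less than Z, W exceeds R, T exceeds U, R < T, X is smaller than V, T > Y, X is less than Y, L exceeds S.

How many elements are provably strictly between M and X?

The relations place X below M. An element lies strictly between them when it is forced above X and also forced below M.
Above X: {P, Q, V, W, Y, T, L}. Below M: {U, Q}.
Intersection: {Q} — 1.

1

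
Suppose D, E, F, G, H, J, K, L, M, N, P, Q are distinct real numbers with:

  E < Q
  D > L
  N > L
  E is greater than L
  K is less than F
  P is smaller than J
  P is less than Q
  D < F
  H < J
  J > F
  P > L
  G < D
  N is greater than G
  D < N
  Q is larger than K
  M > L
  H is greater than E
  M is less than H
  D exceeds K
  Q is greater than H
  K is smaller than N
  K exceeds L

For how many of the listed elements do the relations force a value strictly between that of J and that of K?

Chaining upward from K reaches: D, N, F, Q.
Chaining downward from J reaches: L, E, G, M, H, D, P, F.
Strictly between K and J are those in both lists: D, F — 2 elements.

2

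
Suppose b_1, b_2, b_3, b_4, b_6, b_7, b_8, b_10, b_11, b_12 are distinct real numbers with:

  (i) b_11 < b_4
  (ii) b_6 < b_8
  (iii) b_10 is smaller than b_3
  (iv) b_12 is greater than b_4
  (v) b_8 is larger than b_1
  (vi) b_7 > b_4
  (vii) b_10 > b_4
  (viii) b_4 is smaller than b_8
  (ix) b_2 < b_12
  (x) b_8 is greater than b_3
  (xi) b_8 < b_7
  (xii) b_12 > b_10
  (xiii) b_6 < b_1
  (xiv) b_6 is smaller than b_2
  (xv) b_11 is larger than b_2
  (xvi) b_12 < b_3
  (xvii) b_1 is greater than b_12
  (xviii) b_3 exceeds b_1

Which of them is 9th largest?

Chaining the given pairs: b_6 < b_2 < b_11 < b_4 < b_10 < b_12 < b_1 < b_3 < b_8 < b_7.
Counting 9 from the largest end gives b_2.

b_2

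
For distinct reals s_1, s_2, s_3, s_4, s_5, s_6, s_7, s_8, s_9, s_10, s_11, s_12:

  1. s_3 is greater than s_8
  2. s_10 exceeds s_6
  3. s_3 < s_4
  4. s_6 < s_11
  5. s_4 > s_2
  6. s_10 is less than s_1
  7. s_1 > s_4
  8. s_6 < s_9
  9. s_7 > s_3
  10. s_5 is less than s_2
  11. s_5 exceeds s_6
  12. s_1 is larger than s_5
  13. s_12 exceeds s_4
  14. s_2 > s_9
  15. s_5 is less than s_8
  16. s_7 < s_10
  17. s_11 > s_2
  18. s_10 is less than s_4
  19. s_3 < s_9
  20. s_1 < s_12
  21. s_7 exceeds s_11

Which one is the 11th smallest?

s_1

Piecing the relations together gives one ordering: s_6 < s_5 < s_8 < s_3 < s_9 < s_2 < s_11 < s_7 < s_10 < s_4 < s_1 < s_12.
The 11th smallest is s_1.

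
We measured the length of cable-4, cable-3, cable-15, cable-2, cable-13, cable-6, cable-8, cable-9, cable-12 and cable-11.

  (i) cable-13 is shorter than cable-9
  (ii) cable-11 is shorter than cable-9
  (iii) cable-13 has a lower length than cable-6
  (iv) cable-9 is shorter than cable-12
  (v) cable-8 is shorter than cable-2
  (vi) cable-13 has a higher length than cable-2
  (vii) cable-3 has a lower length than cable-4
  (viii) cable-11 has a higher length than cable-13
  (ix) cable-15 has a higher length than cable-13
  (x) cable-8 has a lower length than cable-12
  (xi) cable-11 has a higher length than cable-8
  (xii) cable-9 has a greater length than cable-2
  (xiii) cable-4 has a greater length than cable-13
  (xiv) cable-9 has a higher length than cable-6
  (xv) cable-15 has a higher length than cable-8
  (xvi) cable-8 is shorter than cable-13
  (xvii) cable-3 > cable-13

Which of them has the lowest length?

Chaining upward from cable-8: directly above it, cable-2, cable-13, cable-11, cable-15, cable-12; then cable-6, cable-9, cable-3, cable-4.
That covers every other element, and nothing is given below cable-8, so cable-8 is the lowest length.

cable-8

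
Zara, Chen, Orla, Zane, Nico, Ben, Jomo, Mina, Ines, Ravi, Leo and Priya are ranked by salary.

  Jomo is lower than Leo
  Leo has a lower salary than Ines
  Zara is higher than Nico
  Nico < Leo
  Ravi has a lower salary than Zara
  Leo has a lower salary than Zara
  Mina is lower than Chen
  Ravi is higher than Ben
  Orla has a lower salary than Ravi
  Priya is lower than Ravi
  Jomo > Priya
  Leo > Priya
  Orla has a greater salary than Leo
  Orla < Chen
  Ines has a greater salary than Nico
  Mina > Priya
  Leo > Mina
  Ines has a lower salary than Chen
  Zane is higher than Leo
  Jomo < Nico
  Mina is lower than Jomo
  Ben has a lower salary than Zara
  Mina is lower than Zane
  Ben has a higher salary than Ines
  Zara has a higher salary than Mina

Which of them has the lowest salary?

Priya

Mina is not least since Priya < Mina; Jomo is not least since Priya < Jomo; Nico is not least since Jomo < Nico; Leo is not least since Nico < Leo; Ines is not least since Leo < Ines; Zane is not least since Leo < Zane; Orla is not least since Leo < Orla; Chen is not least since Mina < Chen; Ben is not least since Ines < Ben; Ravi is not least since Orla < Ravi; Zara is not least since Ben < Zara.
Only Priya has nothing below it, so Priya is the lowest salary.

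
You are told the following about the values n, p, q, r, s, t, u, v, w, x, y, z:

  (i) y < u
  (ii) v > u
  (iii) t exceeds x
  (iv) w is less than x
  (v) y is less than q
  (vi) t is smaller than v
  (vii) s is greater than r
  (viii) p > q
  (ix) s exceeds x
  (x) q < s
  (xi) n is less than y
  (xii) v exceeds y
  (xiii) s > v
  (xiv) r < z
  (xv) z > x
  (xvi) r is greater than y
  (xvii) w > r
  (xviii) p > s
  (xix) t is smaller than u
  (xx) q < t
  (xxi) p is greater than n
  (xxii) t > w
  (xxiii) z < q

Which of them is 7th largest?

z

Piecing the relations together gives one ordering: n < y < r < w < x < z < q < t < u < v < s < p.
The 7th largest is z.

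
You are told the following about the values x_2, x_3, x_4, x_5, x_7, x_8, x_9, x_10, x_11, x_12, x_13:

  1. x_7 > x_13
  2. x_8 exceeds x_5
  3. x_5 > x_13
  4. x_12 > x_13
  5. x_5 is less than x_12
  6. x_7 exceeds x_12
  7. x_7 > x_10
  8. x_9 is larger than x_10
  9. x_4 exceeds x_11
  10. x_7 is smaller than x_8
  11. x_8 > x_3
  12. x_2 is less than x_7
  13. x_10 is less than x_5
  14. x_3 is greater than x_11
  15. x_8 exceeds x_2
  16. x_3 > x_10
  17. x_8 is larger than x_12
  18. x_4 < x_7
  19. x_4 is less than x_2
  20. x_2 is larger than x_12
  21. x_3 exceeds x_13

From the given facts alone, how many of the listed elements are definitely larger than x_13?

6

From x_13 the given relations immediately reach x_5, x_12, x_3, x_7.
From those, x_2, x_8 — 6 in total.
No other element is forced above x_13 by the given relations, so the count is 6.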